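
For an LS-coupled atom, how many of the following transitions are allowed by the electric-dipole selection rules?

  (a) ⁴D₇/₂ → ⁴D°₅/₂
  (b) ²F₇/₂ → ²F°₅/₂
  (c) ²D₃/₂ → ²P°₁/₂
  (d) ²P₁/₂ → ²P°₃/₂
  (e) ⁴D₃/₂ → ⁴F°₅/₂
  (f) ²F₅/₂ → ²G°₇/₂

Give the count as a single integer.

(a) allowed
(b) allowed
(c) allowed
(d) allowed
(e) allowed
(f) allowed
Total allowed: 6 of 6.

6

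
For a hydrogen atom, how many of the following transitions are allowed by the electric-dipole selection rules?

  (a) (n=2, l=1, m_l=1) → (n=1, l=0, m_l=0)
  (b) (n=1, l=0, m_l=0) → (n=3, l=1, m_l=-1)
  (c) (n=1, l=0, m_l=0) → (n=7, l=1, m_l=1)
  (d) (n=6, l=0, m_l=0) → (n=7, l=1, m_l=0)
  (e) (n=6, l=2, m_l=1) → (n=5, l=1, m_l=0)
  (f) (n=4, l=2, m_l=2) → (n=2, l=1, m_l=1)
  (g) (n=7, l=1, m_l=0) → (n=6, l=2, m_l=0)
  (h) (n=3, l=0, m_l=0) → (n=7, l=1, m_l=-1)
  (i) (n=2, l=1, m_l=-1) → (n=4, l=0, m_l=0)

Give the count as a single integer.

(a) allowed
(b) allowed
(c) allowed
(d) allowed
(e) allowed
(f) allowed
(g) allowed
(h) allowed
(i) allowed
Total allowed: 9 of 9.

9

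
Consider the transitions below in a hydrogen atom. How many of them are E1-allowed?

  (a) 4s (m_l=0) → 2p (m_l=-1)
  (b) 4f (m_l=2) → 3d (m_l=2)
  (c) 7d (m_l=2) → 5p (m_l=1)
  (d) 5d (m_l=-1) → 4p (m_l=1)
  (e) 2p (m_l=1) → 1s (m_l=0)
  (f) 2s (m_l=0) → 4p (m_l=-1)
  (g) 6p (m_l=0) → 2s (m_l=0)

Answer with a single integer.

6

(a) allowed
(b) allowed
(c) allowed
(d) forbidden — Δm_l = +2 (E1 requires Δm_l = 0, ±1)
(e) allowed
(f) allowed
(g) allowed
Total allowed: 6 of 7.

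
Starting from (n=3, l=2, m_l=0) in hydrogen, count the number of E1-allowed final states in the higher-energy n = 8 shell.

E1 requires Δl = ±1, so l_f ∈ {1, 3}; with 0 ≤ l_f ≤ n_f−1 = 7, the allowed l_f values are {1, 3}.
For l_f = 1: m_f ∈ {m_i−1, m_i, m_i+1} ∩ [−1, 1] = {-1, 0, 1} → 3 states.
For l_f = 3: m_f ∈ {m_i−1, m_i, m_i+1} ∩ [−3, 3] = {-1, 0, 1} → 3 states.
Total: 6.

6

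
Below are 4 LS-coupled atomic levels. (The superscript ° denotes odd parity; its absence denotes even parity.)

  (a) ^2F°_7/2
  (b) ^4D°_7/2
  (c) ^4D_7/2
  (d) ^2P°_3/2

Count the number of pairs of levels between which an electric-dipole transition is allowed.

(a)–(b): forbidden (parity, ΔS).
(a)–(c): forbidden (ΔS).
(a)–(d): forbidden (parity, ΔL, ΔJ).
(b)–(c): allowed.
(b)–(d): forbidden (parity, ΔS, ΔJ).
(c)–(d): forbidden (ΔS, ΔJ).
Allowed pairs: 1 of 6.

1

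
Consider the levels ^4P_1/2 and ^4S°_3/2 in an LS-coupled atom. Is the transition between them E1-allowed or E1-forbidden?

Parity must change: even → odd — satisfied.
ΔS = 0: S: 3/2 → 3/2 — satisfied.
ΔL = 0, ±1 (not L=0↔0): L: 1 → 0, ΔL = -1 — satisfied.
ΔJ = 0, ±1 (not J=0↔0): J: 1/2 → 3/2, ΔJ = +1 — satisfied.
All four E1 rules are satisfied.

allowed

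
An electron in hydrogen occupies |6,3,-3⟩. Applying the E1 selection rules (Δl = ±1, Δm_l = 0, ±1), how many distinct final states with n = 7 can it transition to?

4

E1 requires Δl = ±1, so l_f ∈ {2, 4}; with 0 ≤ l_f ≤ n_f−1 = 6, the allowed l_f values are {2, 4}.
For l_f = 2: m_f ∈ {m_i−1, m_i, m_i+1} ∩ [−2, 2] = {-2} → 1 state.
For l_f = 4: m_f ∈ {m_i−1, m_i, m_i+1} ∩ [−4, 4] = {-4, -3, -2} → 3 states.
Total: 4.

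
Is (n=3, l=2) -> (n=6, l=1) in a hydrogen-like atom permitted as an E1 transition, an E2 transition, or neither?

Δl = 1 − 2 = -1; l_i + l_f = 3.
E1 (Δl = ±1): satisfied.
E2 (Δl = 0,±2, l_i+l_f ≥ 2): not satisfied.

E1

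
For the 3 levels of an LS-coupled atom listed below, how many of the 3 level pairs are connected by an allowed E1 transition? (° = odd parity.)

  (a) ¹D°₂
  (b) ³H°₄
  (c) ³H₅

(a)–(b): forbidden (parity, ΔS, ΔL, ΔJ).
(a)–(c): forbidden (ΔS, ΔL, ΔJ).
(b)–(c): allowed.
Allowed pairs: 1 of 3.

1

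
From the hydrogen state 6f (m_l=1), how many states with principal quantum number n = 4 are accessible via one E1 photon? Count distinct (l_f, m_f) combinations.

E1 requires Δl = ±1, so l_f ∈ {2, 4}; with 0 ≤ l_f ≤ n_f−1 = 3, the allowed l_f values are {2}.
For l_f = 2: m_f ∈ {m_i−1, m_i, m_i+1} ∩ [−2, 2] = {0, 1, 2} → 3 states.
Total: 3.

3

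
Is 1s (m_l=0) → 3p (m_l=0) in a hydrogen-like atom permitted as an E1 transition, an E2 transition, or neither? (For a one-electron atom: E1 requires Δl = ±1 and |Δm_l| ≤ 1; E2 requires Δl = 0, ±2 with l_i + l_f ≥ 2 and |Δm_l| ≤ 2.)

Δl = 1 − 0 = +1; l_i + l_f = 1.
Δm_l = +0.
E1 (Δl = ±1, |Δm_l| ≤ 1): satisfied.
E2 (Δl = 0,±2, l_i+l_f ≥ 2, |Δm_l| ≤ 2): not satisfied.

E1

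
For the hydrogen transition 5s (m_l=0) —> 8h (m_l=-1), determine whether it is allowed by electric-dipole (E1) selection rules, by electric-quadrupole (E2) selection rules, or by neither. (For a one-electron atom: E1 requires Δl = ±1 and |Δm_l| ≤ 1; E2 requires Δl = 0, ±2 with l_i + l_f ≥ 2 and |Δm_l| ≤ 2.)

neither

Δl = 5 − 0 = +5; l_i + l_f = 5.
Δm_l = -1.
E1 (Δl = ±1, |Δm_l| ≤ 1): not satisfied.
E2 (Δl = 0,±2, l_i+l_f ≥ 2, |Δm_l| ≤ 2): not satisfied.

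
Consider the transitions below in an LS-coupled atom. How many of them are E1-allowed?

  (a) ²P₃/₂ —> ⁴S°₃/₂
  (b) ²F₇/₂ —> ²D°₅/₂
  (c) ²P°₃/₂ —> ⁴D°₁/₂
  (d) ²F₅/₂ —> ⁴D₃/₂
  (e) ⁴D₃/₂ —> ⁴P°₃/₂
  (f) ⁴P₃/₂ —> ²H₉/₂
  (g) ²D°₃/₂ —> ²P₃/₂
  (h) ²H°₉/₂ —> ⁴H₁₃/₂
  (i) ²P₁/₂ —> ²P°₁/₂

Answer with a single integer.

(a) forbidden (ΔS fails)
(b) allowed
(c) forbidden (parity, ΔS fail)
(d) forbidden (parity, ΔS fail)
(e) allowed
(f) forbidden (parity, ΔS, ΔL, ΔJ fail)
(g) allowed
(h) forbidden (ΔS, ΔJ fail)
(i) allowed
Total allowed: 4 of 9.

4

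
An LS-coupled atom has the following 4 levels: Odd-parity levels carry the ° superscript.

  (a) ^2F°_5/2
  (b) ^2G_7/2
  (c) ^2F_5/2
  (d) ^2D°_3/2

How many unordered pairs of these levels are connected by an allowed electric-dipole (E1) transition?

3

(a)–(b): allowed.
(a)–(c): allowed.
(a)–(d): forbidden (parity).
(b)–(c): forbidden (parity).
(b)–(d): forbidden (ΔL, ΔJ).
(c)–(d): allowed.
Allowed pairs: 3 of 6.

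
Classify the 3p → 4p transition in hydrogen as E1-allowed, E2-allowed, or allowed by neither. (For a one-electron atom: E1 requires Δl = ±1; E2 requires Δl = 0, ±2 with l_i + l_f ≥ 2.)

E2

Δl = 1 − 1 = +0; l_i + l_f = 2.
E1 (Δl = ±1): not satisfied.
E2 (Δl = 0,±2, l_i+l_f ≥ 2): satisfied.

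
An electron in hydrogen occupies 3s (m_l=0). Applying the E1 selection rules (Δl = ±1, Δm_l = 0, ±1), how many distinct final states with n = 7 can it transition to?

E1 requires Δl = ±1, so l_f ∈ {-1, 1}; with 0 ≤ l_f ≤ n_f−1 = 6, the allowed l_f values are {1}.
For l_f = 1: m_f ∈ {m_i−1, m_i, m_i+1} ∩ [−1, 1] = {-1, 0, 1} → 3 states.
Total: 3.

3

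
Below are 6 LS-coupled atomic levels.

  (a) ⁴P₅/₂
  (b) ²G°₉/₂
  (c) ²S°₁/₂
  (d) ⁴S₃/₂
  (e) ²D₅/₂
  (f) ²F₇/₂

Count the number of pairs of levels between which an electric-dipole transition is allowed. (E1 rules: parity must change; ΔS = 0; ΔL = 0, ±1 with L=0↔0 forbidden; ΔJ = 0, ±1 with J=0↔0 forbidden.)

1

(a)–(b): forbidden (ΔS, ΔL, ΔJ).
(a)–(c): forbidden (ΔS, ΔJ).
(a)–(d): forbidden (parity).
(a)–(e): forbidden (parity, ΔS).
(a)–(f): forbidden (parity, ΔS, ΔL).
(b)–(c): forbidden (parity, ΔL, ΔJ).
(b)–(d): forbidden (ΔS, ΔL, ΔJ).
(b)–(e): forbidden (ΔL, ΔJ).
(b)–(f): allowed.
(c)–(d): forbidden (ΔS, ΔL).
(c)–(e): forbidden (ΔL, ΔJ).
(c)–(f): forbidden (ΔL, ΔJ).
(d)–(e): forbidden (parity, ΔS, ΔL).
(d)–(f): forbidden (parity, ΔS, ΔL, ΔJ).
(e)–(f): forbidden (parity).
Allowed pairs: 1 of 15.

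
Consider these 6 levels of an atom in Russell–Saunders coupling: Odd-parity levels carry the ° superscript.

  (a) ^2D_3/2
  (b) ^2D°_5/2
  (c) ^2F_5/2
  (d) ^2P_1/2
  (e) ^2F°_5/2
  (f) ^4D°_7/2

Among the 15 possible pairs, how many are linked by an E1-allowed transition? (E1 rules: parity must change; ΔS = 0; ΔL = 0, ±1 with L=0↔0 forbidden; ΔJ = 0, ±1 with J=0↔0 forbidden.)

(a)–(b): allowed.
(a)–(c): forbidden (parity).
(a)–(d): forbidden (parity).
(a)–(e): allowed.
(a)–(f): forbidden (ΔS, ΔJ).
(b)–(c): allowed.
(b)–(d): forbidden (ΔJ).
(b)–(e): forbidden (parity).
(b)–(f): forbidden (parity, ΔS).
(c)–(d): forbidden (parity, ΔL, ΔJ).
(c)–(e): allowed.
(c)–(f): forbidden (ΔS).
(d)–(e): forbidden (ΔL, ΔJ).
(d)–(f): forbidden (ΔS, ΔJ).
(e)–(f): forbidden (parity, ΔS).
Allowed pairs: 4 of 15.

4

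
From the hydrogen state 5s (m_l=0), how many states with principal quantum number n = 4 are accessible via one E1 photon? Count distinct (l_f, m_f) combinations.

3

E1 requires Δl = ±1, so l_f ∈ {-1, 1}; with 0 ≤ l_f ≤ n_f−1 = 3, the allowed l_f values are {1}.
For l_f = 1: m_f ∈ {m_i−1, m_i, m_i+1} ∩ [−1, 1] = {-1, 0, 1} → 3 states.
Total: 3.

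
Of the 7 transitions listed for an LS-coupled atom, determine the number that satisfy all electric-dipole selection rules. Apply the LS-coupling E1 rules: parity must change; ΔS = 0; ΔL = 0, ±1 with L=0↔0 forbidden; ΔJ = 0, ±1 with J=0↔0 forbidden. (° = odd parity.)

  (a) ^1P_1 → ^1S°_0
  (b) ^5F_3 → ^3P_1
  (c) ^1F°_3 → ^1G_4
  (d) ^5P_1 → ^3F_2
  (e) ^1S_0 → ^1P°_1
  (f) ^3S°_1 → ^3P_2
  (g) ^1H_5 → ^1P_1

(a) allowed
(b) forbidden (parity, ΔS, ΔL, ΔJ fail)
(c) allowed
(d) forbidden (parity, ΔS, ΔL fail)
(e) allowed
(f) allowed
(g) forbidden (parity, ΔL, ΔJ fail)
Total allowed: 4 of 7.

4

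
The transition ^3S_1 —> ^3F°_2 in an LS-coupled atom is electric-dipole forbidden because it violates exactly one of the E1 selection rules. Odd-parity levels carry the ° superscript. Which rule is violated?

the ΔL = 0, ±1 rule

Initial level: S=1, L=0, J=1, parity even. Final level: S=1, L=3, J=2, parity odd.
Parity must change: even → odd — ok.
ΔS = 0: S: 1 → 1 — ok.
ΔL = 0, ±1 (not L=0↔0): L: 0 → 3, ΔL = +3 — fails.
ΔJ = 0, ±1 (not J=0↔0): J: 1 → 2, ΔJ = +1 — ok.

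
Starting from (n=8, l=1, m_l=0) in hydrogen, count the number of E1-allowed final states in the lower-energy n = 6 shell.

E1 requires Δl = ±1, so l_f ∈ {0, 2}; with 0 ≤ l_f ≤ n_f−1 = 5, the allowed l_f values are {0, 2}.
For l_f = 0: m_f ∈ {m_i−1, m_i, m_i+1} ∩ [−0, 0] = {0} → 1 state.
For l_f = 2: m_f ∈ {m_i−1, m_i, m_i+1} ∩ [−2, 2] = {-1, 0, 1} → 3 states.
Total: 4.

4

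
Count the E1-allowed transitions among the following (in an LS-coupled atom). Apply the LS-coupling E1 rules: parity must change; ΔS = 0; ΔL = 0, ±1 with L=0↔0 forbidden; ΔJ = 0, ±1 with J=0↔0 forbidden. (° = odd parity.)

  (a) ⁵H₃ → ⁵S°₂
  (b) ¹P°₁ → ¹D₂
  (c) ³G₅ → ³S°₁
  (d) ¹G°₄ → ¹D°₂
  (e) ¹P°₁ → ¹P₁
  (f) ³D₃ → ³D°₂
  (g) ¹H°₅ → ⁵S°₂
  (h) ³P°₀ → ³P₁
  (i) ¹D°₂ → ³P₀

4

(a) forbidden (ΔL fails)
(b) allowed
(c) forbidden (ΔL, ΔJ fail)
(d) forbidden (parity, ΔL, ΔJ fail)
(e) allowed
(f) allowed
(g) forbidden (parity, ΔS, ΔL, ΔJ fail)
(h) allowed
(i) forbidden (ΔS, ΔJ fail)
Total allowed: 4 of 9.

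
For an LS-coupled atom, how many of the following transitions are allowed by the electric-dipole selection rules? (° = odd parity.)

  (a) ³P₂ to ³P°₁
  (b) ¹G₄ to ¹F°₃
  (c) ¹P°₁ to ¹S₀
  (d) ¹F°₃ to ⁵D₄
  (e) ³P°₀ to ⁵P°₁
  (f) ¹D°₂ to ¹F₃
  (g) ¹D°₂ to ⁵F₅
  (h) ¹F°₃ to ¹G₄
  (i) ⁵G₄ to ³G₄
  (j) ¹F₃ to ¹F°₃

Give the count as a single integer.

(a) allowed
(b) allowed
(c) allowed
(d) forbidden (ΔS fails)
(e) forbidden (parity, ΔS fail)
(f) allowed
(g) forbidden (ΔS, ΔJ fail)
(h) allowed
(i) forbidden (parity, ΔS fail)
(j) allowed
Total allowed: 6 of 10.

6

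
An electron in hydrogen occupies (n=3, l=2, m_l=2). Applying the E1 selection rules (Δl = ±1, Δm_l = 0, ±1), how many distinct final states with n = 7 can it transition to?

4

E1 requires Δl = ±1, so l_f ∈ {1, 3}; with 0 ≤ l_f ≤ n_f−1 = 6, the allowed l_f values are {1, 3}.
For l_f = 1: m_f ∈ {m_i−1, m_i, m_i+1} ∩ [−1, 1] = {1} → 1 state.
For l_f = 3: m_f ∈ {m_i−1, m_i, m_i+1} ∩ [−3, 3] = {1, 2, 3} → 3 states.
Total: 4.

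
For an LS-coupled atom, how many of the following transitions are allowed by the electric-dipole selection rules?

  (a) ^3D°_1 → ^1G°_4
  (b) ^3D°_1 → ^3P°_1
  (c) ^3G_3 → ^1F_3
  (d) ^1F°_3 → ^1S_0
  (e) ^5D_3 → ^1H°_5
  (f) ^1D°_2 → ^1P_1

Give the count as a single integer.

(a) forbidden (parity, ΔS, ΔL, ΔJ fail)
(b) forbidden (parity fails)
(c) forbidden (parity, ΔS fail)
(d) forbidden (ΔL, ΔJ fail)
(e) forbidden (ΔS, ΔL, ΔJ fail)
(f) allowed
Total allowed: 1 of 6.

1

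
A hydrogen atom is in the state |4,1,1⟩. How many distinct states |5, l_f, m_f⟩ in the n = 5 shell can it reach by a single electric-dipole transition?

E1 requires Δl = ±1, so l_f ∈ {0, 2}; with 0 ≤ l_f ≤ n_f−1 = 4, the allowed l_f values are {0, 2}.
For l_f = 0: m_f ∈ {m_i−1, m_i, m_i+1} ∩ [−0, 0] = {0} → 1 state.
For l_f = 2: m_f ∈ {m_i−1, m_i, m_i+1} ∩ [−2, 2] = {0, 1, 2} → 3 states.
Total: 4.

4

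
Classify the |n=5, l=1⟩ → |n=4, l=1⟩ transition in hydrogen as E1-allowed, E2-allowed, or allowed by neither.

E2

Δl = 1 − 1 = +0; l_i + l_f = 2.
E1 (Δl = ±1): not satisfied.
E2 (Δl = 0,±2, l_i+l_f ≥ 2): satisfied.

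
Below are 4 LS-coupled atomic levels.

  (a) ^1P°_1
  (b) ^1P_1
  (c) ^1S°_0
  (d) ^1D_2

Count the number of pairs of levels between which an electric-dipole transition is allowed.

3

(a)–(b): allowed.
(a)–(c): forbidden (parity).
(a)–(d): allowed.
(b)–(c): allowed.
(b)–(d): forbidden (parity).
(c)–(d): forbidden (ΔL, ΔJ).
Allowed pairs: 3 of 6.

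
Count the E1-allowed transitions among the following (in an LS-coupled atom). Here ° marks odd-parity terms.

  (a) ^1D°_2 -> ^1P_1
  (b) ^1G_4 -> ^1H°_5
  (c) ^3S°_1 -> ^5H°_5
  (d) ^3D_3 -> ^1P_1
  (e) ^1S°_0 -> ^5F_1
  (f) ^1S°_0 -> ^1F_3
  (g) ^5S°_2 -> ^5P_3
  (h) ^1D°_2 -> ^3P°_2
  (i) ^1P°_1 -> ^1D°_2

(a) allowed
(b) allowed
(c) forbidden (parity, ΔS, ΔL, ΔJ fail)
(d) forbidden (parity, ΔS, ΔJ fail)
(e) forbidden (ΔS, ΔL fail)
(f) forbidden (ΔL, ΔJ fail)
(g) allowed
(h) forbidden (parity, ΔS fail)
(i) forbidden (parity fails)
Total allowed: 3 of 9.

3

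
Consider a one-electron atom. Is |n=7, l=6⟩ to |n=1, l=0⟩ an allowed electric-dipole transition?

Initial l = 6, final l = 0, so Δl = -6. E1 requires Δl = ±1: ✗.
The transition is electric-dipole forbidden.

forbidden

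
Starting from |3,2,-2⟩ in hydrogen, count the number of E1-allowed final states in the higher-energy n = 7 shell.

4

E1 requires Δl = ±1, so l_f ∈ {1, 3}; with 0 ≤ l_f ≤ n_f−1 = 6, the allowed l_f values are {1, 3}.
For l_f = 1: m_f ∈ {m_i−1, m_i, m_i+1} ∩ [−1, 1] = {-1} → 1 state.
For l_f = 3: m_f ∈ {m_i−1, m_i, m_i+1} ∩ [−3, 3] = {-3, -2, -1} → 3 states.
Total: 4.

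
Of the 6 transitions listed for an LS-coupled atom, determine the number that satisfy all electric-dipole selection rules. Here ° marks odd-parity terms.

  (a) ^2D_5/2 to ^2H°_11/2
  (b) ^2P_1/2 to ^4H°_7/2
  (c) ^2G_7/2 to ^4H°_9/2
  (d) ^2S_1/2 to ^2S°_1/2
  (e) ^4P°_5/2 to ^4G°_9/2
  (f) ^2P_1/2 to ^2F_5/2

0

(a) forbidden (ΔL, ΔJ fail)
(b) forbidden (ΔS, ΔL, ΔJ fail)
(c) forbidden (ΔS fails)
(d) forbidden (ΔL fails)
(e) forbidden (parity, ΔL, ΔJ fail)
(f) forbidden (parity, ΔL, ΔJ fail)
Total allowed: 0 of 6.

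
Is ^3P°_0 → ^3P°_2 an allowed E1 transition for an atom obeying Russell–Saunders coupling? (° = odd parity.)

forbidden

Reading off the term symbols: S 1→1, L 1→1, J 0→2, parity odd→odd.
ΔL = 0, ±1 (not L=0↔0): L: 1 → 1, ΔL = +0 — ✓.
ΔJ = 0, ±1 (not J=0↔0): J: 0 → 2, ΔJ = +2 — ✗.
Parity must change: odd → odd — ✗.
ΔS = 0: S: 1 → 1 — ✓.
Rule(s) violated: parity, ΔJ.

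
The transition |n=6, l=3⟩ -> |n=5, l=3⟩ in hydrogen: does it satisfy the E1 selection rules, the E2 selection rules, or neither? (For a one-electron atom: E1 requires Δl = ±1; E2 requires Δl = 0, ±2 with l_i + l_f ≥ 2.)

Δl = 3 − 3 = +0; l_i + l_f = 6.
E1 (Δl = ±1): not satisfied.
E2 (Δl = 0,±2, l_i+l_f ≥ 2): satisfied.

E2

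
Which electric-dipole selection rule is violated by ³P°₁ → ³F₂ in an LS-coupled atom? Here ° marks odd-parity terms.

Reading off the term symbols: S 1→1, L 1→3, J 1→2, parity odd→even.
Parity must change: odd → even — ok.
ΔS = 0: S: 1 → 1 — ok.
ΔL = 0, ±1 (not L=0↔0): L: 1 → 3, ΔL = +2 — fails.
ΔJ = 0, ±1 (not J=0↔0): J: 1 → 2, ΔJ = +1 — ok.

the ΔL = 0, ±1 rule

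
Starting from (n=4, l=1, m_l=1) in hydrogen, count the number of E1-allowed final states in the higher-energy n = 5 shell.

4

E1 requires Δl = ±1, so l_f ∈ {0, 2}; with 0 ≤ l_f ≤ n_f−1 = 4, the allowed l_f values are {0, 2}.
For l_f = 0: m_f ∈ {m_i−1, m_i, m_i+1} ∩ [−0, 0] = {0} → 1 state.
For l_f = 2: m_f ∈ {m_i−1, m_i, m_i+1} ∩ [−2, 2] = {0, 1, 2} → 3 states.
Total: 4.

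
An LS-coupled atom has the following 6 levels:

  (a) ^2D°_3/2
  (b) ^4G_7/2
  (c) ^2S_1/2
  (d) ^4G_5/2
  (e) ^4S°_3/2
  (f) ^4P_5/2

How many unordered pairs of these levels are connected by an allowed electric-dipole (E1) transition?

1

(a)–(b): forbidden (ΔS, ΔL, ΔJ).
(a)–(c): forbidden (ΔL).
(a)–(d): forbidden (ΔS, ΔL).
(a)–(e): forbidden (parity, ΔS, ΔL).
(a)–(f): forbidden (ΔS).
(b)–(c): forbidden (parity, ΔS, ΔL, ΔJ).
(b)–(d): forbidden (parity).
(b)–(e): forbidden (ΔL, ΔJ).
(b)–(f): forbidden (parity, ΔL).
(c)–(d): forbidden (parity, ΔS, ΔL, ΔJ).
(c)–(e): forbidden (ΔS, ΔL).
(c)–(f): forbidden (parity, ΔS, ΔJ).
(d)–(e): forbidden (ΔL).
(d)–(f): forbidden (parity, ΔL).
(e)–(f): allowed.
Allowed pairs: 1 of 15.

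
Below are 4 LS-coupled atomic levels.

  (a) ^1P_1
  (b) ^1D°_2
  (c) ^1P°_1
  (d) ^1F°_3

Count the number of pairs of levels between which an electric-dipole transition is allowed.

(a)–(b): allowed.
(a)–(c): allowed.
(a)–(d): forbidden (ΔL, ΔJ).
(b)–(c): forbidden (parity).
(b)–(d): forbidden (parity).
(c)–(d): forbidden (parity, ΔL, ΔJ).
Allowed pairs: 2 of 6.

2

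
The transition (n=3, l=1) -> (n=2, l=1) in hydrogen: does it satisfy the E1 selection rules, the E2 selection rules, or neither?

E2

Δl = 1 − 1 = +0; l_i + l_f = 2.
E1 (Δl = ±1): not satisfied.
E2 (Δl = 0,±2, l_i+l_f ≥ 2): satisfied.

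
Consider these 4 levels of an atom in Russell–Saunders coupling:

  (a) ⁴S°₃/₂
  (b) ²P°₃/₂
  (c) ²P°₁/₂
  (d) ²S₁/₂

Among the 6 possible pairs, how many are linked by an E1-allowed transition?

(a)–(b): forbidden (parity, ΔS).
(a)–(c): forbidden (parity, ΔS).
(a)–(d): forbidden (ΔS, ΔL).
(b)–(c): forbidden (parity).
(b)–(d): allowed.
(c)–(d): allowed.
Allowed pairs: 2 of 6.

2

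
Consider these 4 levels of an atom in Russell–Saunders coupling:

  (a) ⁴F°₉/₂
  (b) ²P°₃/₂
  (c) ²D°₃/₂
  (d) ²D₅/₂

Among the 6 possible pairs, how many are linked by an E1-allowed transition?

(a)–(b): forbidden (parity, ΔS, ΔL, ΔJ).
(a)–(c): forbidden (parity, ΔS, ΔJ).
(a)–(d): forbidden (ΔS, ΔJ).
(b)–(c): forbidden (parity).
(b)–(d): allowed.
(c)–(d): allowed.
Allowed pairs: 2 of 6.

2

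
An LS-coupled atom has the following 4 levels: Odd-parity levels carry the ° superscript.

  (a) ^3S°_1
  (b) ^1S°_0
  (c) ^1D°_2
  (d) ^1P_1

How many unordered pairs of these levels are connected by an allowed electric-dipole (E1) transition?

2

(a)–(b): forbidden (parity, ΔS, ΔL).
(a)–(c): forbidden (parity, ΔS, ΔL).
(a)–(d): forbidden (ΔS).
(b)–(c): forbidden (parity, ΔL, ΔJ).
(b)–(d): allowed.
(c)–(d): allowed.
Allowed pairs: 2 of 6.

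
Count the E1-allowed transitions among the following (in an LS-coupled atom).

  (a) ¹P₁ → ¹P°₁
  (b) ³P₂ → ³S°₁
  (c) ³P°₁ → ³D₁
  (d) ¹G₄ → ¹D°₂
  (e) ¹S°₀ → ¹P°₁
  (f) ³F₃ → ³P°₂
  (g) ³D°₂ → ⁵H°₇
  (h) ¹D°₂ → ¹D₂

4

(a) allowed
(b) allowed
(c) allowed
(d) forbidden (ΔL, ΔJ fail)
(e) forbidden (parity fails)
(f) forbidden (ΔL fails)
(g) forbidden (parity, ΔS, ΔL, ΔJ fail)
(h) allowed
Total allowed: 4 of 8.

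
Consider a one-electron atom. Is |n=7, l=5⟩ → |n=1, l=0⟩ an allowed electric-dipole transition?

l: 5 → 0 (Δl = -5). Δl = ±1 ✗.
The transition is electric-dipole forbidden.

forbidden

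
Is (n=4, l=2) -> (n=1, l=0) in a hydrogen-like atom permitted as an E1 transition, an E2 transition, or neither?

Δl = 0 − 2 = -2; l_i + l_f = 2.
E1 (Δl = ±1): not satisfied.
E2 (Δl = 0,±2, l_i+l_f ≥ 2): satisfied.

E2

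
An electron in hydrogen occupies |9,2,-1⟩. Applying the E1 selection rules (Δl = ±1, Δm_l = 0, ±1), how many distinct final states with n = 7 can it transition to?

E1 requires Δl = ±1, so l_f ∈ {1, 3}; with 0 ≤ l_f ≤ n_f−1 = 6, the allowed l_f values are {1, 3}.
For l_f = 1: m_f ∈ {m_i−1, m_i, m_i+1} ∩ [−1, 1] = {-1, 0} → 2 states.
For l_f = 3: m_f ∈ {m_i−1, m_i, m_i+1} ∩ [−3, 3] = {-2, -1, 0} → 3 states.
Total: 5.

5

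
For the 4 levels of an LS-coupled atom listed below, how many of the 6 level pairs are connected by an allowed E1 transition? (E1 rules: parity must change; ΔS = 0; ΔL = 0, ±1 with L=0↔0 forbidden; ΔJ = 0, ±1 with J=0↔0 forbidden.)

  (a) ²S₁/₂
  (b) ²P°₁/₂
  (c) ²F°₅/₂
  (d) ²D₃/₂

3

(a)–(b): allowed.
(a)–(c): forbidden (ΔL, ΔJ).
(a)–(d): forbidden (parity, ΔL).
(b)–(c): forbidden (parity, ΔL, ΔJ).
(b)–(d): allowed.
(c)–(d): allowed.
Allowed pairs: 3 of 6.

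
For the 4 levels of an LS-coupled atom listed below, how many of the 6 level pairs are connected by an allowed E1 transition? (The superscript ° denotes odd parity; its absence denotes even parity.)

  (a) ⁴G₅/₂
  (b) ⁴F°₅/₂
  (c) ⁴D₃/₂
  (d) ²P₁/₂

(a)–(b): allowed.
(a)–(c): forbidden (parity, ΔL).
(a)–(d): forbidden (parity, ΔS, ΔL, ΔJ).
(b)–(c): allowed.
(b)–(d): forbidden (ΔS, ΔL, ΔJ).
(c)–(d): forbidden (parity, ΔS).
Allowed pairs: 2 of 6.

2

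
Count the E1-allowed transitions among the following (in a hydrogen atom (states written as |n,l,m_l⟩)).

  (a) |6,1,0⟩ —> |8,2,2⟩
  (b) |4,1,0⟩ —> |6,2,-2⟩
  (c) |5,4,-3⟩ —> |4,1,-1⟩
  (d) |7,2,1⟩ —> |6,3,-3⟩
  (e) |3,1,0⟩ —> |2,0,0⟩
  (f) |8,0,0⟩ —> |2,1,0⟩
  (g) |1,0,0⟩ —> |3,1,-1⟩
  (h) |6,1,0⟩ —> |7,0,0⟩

(a) forbidden — Δm_l = +2 (E1 requires Δm_l = 0, ±1)
(b) forbidden — Δm_l = -2 (E1 requires Δm_l = 0, ±1)
(c) forbidden — Δl = -3 (E1 requires Δl = ±1); Δm_l = +2 (E1 requires Δm_l = 0, ±1)
(d) forbidden — Δm_l = -4 (E1 requires Δm_l = 0, ±1)
(e) allowed
(f) allowed
(g) allowed
(h) allowed
Total allowed: 4 of 8.

4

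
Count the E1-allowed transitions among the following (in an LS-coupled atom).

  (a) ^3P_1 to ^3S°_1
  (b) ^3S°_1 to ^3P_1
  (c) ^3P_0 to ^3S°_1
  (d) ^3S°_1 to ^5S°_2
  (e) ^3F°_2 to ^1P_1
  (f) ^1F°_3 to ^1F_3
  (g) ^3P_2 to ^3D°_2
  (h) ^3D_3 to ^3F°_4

6

(a) allowed
(b) allowed
(c) allowed
(d) forbidden (parity, ΔS, ΔL fail)
(e) forbidden (ΔS, ΔL fail)
(f) allowed
(g) allowed
(h) allowed
Total allowed: 6 of 8.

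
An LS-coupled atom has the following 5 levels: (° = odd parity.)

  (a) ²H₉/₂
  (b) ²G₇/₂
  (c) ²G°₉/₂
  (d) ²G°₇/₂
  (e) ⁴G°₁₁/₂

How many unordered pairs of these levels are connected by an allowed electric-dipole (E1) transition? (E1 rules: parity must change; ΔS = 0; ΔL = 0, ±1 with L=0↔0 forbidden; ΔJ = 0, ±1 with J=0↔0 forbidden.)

4

(a)–(b): forbidden (parity).
(a)–(c): allowed.
(a)–(d): allowed.
(a)–(e): forbidden (ΔS).
(b)–(c): allowed.
(b)–(d): allowed.
(b)–(e): forbidden (ΔS, ΔJ).
(c)–(d): forbidden (parity).
(c)–(e): forbidden (parity, ΔS).
(d)–(e): forbidden (parity, ΔS, ΔJ).
Allowed pairs: 4 of 10.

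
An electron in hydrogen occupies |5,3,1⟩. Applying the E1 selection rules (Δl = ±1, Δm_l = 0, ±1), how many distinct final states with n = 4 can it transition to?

3

E1 requires Δl = ±1, so l_f ∈ {2, 4}; with 0 ≤ l_f ≤ n_f−1 = 3, the allowed l_f values are {2}.
For l_f = 2: m_f ∈ {m_i−1, m_i, m_i+1} ∩ [−2, 2] = {0, 1, 2} → 3 states.
Total: 3.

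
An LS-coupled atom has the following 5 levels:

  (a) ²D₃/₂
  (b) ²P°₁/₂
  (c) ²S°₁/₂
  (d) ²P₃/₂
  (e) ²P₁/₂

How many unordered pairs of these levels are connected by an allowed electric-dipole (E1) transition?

(a)–(b): allowed.
(a)–(c): forbidden (ΔL).
(a)–(d): forbidden (parity).
(a)–(e): forbidden (parity).
(b)–(c): forbidden (parity).
(b)–(d): allowed.
(b)–(e): allowed.
(c)–(d): allowed.
(c)–(e): allowed.
(d)–(e): forbidden (parity).
Allowed pairs: 5 of 10.

5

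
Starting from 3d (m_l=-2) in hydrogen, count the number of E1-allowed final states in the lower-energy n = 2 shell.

E1 requires Δl = ±1, so l_f ∈ {1, 3}; with 0 ≤ l_f ≤ n_f−1 = 1, the allowed l_f values are {1}.
For l_f = 1: m_f ∈ {m_i−1, m_i, m_i+1} ∩ [−1, 1] = {-1} → 1 state.
Total: 1.

1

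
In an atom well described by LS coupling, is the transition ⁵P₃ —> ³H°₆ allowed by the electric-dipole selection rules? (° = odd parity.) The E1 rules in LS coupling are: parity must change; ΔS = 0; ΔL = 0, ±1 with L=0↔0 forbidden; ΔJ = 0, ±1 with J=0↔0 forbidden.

forbidden

Reading off the term symbols: S 2→1, L 1→5, J 3→6, parity even→odd.
ΔL = 0, ±1 (not L=0↔0): L: 1 → 5, ΔL = +4 — fails.
ΔJ = 0, ±1 (not J=0↔0): J: 3 → 6, ΔJ = +3 — fails.
Parity must change: even → odd — passes.
ΔS = 0: S: 2 → 1 — fails.
Rule(s) violated: ΔS, ΔL, ΔJ.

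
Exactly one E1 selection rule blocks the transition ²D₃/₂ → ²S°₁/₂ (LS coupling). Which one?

the ΔL = 0, ±1 rule

Initial level: S=1/2, L=2, J=3/2, parity even. Final level: S=1/2, L=0, J=1/2, parity odd.
Parity must change: even → odd — ✓.
ΔS = 0: S: 1/2 → 1/2 — ✓.
ΔL = 0, ±1 (not L=0↔0): L: 2 → 0, ΔL = -2 — ✗.
ΔJ = 0, ±1 (not J=0↔0): J: 3/2 → 1/2, ΔJ = -1 — ✓.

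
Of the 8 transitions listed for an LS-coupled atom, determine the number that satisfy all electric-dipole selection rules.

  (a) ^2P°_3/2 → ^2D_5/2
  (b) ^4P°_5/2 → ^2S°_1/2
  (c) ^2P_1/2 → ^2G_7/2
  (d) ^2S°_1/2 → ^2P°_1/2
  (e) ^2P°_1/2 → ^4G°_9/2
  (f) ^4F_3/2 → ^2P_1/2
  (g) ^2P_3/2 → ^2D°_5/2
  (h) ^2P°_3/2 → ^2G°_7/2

2

(a) allowed
(b) forbidden (parity, ΔS, ΔJ fail)
(c) forbidden (parity, ΔL, ΔJ fail)
(d) forbidden (parity fails)
(e) forbidden (parity, ΔS, ΔL, ΔJ fail)
(f) forbidden (parity, ΔS, ΔL fail)
(g) allowed
(h) forbidden (parity, ΔL, ΔJ fail)
Total allowed: 2 of 8.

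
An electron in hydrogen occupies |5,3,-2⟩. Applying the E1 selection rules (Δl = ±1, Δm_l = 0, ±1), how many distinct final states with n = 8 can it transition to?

5

E1 requires Δl = ±1, so l_f ∈ {2, 4}; with 0 ≤ l_f ≤ n_f−1 = 7, the allowed l_f values are {2, 4}.
For l_f = 2: m_f ∈ {m_i−1, m_i, m_i+1} ∩ [−2, 2] = {-2, -1} → 2 states.
For l_f = 4: m_f ∈ {m_i−1, m_i, m_i+1} ∩ [−4, 4] = {-3, -2, -1} → 3 states.
Total: 5.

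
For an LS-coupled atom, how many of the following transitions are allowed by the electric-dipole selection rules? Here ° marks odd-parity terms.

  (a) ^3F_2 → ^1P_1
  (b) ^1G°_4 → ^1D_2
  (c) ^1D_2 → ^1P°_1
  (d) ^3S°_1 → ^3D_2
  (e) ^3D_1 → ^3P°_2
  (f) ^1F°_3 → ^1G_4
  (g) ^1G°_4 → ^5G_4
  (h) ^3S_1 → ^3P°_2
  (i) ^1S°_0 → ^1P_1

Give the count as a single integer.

(a) forbidden (parity, ΔS, ΔL fail)
(b) forbidden (ΔL, ΔJ fail)
(c) allowed
(d) forbidden (ΔL fails)
(e) allowed
(f) allowed
(g) forbidden (ΔS fails)
(h) allowed
(i) allowed
Total allowed: 5 of 9.

5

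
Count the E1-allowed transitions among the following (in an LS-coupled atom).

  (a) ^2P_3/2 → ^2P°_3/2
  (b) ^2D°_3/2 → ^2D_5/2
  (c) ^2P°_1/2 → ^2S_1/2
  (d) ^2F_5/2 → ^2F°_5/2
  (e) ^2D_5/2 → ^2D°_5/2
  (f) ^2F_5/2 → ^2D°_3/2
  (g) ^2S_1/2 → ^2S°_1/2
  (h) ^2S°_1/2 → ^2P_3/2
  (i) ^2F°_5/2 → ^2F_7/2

8

(a) allowed
(b) allowed
(c) allowed
(d) allowed
(e) allowed
(f) allowed
(g) forbidden (ΔL fails)
(h) allowed
(i) allowed
Total allowed: 8 of 9.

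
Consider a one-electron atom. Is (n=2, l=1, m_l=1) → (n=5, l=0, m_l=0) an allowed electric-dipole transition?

allowed

l: 1 → 0 (Δl = -1). Δl = ±1 satisfied.
Δm_l = 0 − (1) = -1. E1 requires Δm_l = 0, ±1: satisfied.
All E1 selection rules are satisfied.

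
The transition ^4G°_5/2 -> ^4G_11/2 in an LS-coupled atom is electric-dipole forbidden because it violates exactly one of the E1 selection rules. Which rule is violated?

Parity must change: odd → even — ok.
ΔS = 0: S: 3/2 → 3/2 — ok.
ΔL = 0, ±1 (not L=0↔0): L: 4 → 4, ΔL = +0 — ok.
ΔJ = 0, ±1 (not J=0↔0): J: 5/2 → 11/2, ΔJ = +3 — fails.

the ΔJ = 0, ±1 rule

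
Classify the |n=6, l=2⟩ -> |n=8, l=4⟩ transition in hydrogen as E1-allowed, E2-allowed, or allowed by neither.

Δl = 4 − 2 = +2; l_i + l_f = 6.
E1 (Δl = ±1): not satisfied.
E2 (Δl = 0,±2, l_i+l_f ≥ 2): satisfied.

E2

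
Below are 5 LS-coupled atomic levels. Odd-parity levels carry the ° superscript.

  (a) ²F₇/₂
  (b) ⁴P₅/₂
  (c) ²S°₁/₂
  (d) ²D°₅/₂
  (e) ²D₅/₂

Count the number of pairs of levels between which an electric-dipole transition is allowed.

(a)–(b): forbidden (parity, ΔS, ΔL).
(a)–(c): forbidden (ΔL, ΔJ).
(a)–(d): allowed.
(a)–(e): forbidden (parity).
(b)–(c): forbidden (ΔS, ΔJ).
(b)–(d): forbidden (ΔS).
(b)–(e): forbidden (parity, ΔS).
(c)–(d): forbidden (parity, ΔL, ΔJ).
(c)–(e): forbidden (ΔL, ΔJ).
(d)–(e): allowed.
Allowed pairs: 2 of 10.

2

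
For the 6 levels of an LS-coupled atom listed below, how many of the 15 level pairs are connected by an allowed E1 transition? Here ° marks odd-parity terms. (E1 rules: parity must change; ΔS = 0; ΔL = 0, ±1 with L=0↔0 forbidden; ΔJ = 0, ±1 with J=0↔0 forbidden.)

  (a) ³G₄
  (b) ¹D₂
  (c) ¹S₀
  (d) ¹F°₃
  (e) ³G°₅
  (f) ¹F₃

3

(a)–(b): forbidden (parity, ΔS, ΔL, ΔJ).
(a)–(c): forbidden (parity, ΔS, ΔL, ΔJ).
(a)–(d): forbidden (ΔS).
(a)–(e): allowed.
(a)–(f): forbidden (parity, ΔS).
(b)–(c): forbidden (parity, ΔL, ΔJ).
(b)–(d): allowed.
(b)–(e): forbidden (ΔS, ΔL, ΔJ).
(b)–(f): forbidden (parity).
(c)–(d): forbidden (ΔL, ΔJ).
(c)–(e): forbidden (ΔS, ΔL, ΔJ).
(c)–(f): forbidden (parity, ΔL, ΔJ).
(d)–(e): forbidden (parity, ΔS, ΔJ).
(d)–(f): allowed.
(e)–(f): forbidden (ΔS, ΔJ).
Allowed pairs: 3 of 15.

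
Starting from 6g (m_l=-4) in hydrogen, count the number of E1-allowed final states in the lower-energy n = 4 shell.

1

E1 requires Δl = ±1, so l_f ∈ {3, 5}; with 0 ≤ l_f ≤ n_f−1 = 3, the allowed l_f values are {3}.
For l_f = 3: m_f ∈ {m_i−1, m_i, m_i+1} ∩ [−3, 3] = {-3} → 1 state.
Total: 1.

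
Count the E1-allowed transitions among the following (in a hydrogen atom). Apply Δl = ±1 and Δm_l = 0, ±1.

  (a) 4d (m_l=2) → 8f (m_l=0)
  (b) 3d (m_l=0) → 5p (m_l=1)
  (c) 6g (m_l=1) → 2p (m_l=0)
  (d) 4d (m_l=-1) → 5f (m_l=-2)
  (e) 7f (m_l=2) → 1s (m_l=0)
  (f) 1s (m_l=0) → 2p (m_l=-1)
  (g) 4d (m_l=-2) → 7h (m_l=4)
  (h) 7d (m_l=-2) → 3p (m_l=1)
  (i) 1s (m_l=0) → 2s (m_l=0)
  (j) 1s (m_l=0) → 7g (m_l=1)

3

(a) forbidden — Δm_l = -2 (E1 requires Δm_l = 0, ±1)
(b) allowed
(c) forbidden — Δl = -3 (E1 requires Δl = ±1)
(d) allowed
(e) forbidden — Δl = -3 (E1 requires Δl = ±1); Δm_l = -2 (E1 requires Δm_l = 0, ±1)
(f) allowed
(g) forbidden — Δl = +3 (E1 requires Δl = ±1); Δm_l = +6 (E1 requires Δm_l = 0, ±1)
(h) forbidden — Δm_l = +3 (E1 requires Δm_l = 0, ±1)
(i) forbidden — Δl = +0 (E1 requires Δl = ±1)
(j) forbidden — Δl = +4 (E1 requires Δl = ±1)
Total allowed: 3 of 10.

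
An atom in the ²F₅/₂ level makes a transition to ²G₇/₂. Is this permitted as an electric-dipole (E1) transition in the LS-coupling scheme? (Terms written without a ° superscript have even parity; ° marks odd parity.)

forbidden

Initial level: S=1/2, L=3, J=5/2, parity even. Final level: S=1/2, L=4, J=7/2, parity even.
Parity must change: even → even — ✗.
ΔS = 0: S: 1/2 → 1/2 — ✓.
ΔL = 0, ±1 (not L=0↔0): L: 3 → 4, ΔL = +1 — ✓.
ΔJ = 0, ±1 (not J=0↔0): J: 5/2 → 7/2, ΔJ = +1 — ✓.
Rule(s) violated: parity.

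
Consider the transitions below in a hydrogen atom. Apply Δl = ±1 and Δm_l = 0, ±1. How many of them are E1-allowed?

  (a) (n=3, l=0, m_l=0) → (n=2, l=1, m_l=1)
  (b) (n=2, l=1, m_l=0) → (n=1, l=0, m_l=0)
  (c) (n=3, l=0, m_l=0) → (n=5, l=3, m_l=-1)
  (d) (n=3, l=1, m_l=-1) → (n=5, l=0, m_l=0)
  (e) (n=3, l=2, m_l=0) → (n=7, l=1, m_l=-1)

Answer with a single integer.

4

(a) allowed
(b) allowed
(c) forbidden — Δl = +3 (E1 requires Δl = ±1)
(d) allowed
(e) allowed
Total allowed: 4 of 5.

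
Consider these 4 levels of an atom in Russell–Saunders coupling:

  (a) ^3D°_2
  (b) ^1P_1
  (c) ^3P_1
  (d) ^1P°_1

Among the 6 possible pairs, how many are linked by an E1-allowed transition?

2

(a)–(b): forbidden (ΔS).
(a)–(c): allowed.
(a)–(d): forbidden (parity, ΔS).
(b)–(c): forbidden (parity, ΔS).
(b)–(d): allowed.
(c)–(d): forbidden (ΔS).
Allowed pairs: 2 of 6.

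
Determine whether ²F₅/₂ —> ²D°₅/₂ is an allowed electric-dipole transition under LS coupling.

Parity must change: even → odd — satisfied.
ΔS = 0: S: 1/2 → 1/2 — satisfied.
ΔL = 0, ±1 (not L=0↔0): L: 3 → 2, ΔL = -1 — satisfied.
ΔJ = 0, ±1 (not J=0↔0): J: 5/2 → 5/2, ΔJ = +0 — satisfied.
All four E1 rules are satisfied.

allowed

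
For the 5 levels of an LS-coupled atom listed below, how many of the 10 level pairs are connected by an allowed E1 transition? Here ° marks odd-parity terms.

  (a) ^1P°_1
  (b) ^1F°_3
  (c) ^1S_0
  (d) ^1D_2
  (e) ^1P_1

4

(a)–(b): forbidden (parity, ΔL, ΔJ).
(a)–(c): allowed.
(a)–(d): allowed.
(a)–(e): allowed.
(b)–(c): forbidden (ΔL, ΔJ).
(b)–(d): allowed.
(b)–(e): forbidden (ΔL, ΔJ).
(c)–(d): forbidden (parity, ΔL, ΔJ).
(c)–(e): forbidden (parity).
(d)–(e): forbidden (parity).
Allowed pairs: 4 of 10.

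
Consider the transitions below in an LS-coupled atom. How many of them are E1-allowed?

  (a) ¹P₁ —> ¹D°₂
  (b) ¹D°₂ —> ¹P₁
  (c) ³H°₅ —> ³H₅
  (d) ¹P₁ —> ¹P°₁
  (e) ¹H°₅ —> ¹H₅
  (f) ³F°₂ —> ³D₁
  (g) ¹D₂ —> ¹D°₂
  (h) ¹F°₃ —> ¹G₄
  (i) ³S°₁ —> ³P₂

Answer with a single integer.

9

(a) allowed
(b) allowed
(c) allowed
(d) allowed
(e) allowed
(f) allowed
(g) allowed
(h) allowed
(i) allowed
Total allowed: 9 of 9.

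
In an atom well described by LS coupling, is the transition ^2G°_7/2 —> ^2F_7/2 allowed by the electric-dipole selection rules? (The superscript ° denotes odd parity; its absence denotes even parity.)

allowed

Reading off the term symbols: S 1/2→1/2, L 4→3, J 7/2→7/2, parity odd→even.
ΔJ = 0, ±1 (not J=0↔0): J: 7/2 → 7/2, ΔJ = +0 — ✓.
ΔL = 0, ±1 (not L=0↔0): L: 4 → 3, ΔL = -1 — ✓.
Parity must change: odd → even — ✓.
ΔS = 0: S: 1/2 → 1/2 — ✓.
All four E1 rules are satisfied.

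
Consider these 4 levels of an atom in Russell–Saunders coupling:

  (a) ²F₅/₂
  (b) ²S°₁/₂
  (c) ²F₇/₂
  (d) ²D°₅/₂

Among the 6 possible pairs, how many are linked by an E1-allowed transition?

(a)–(b): forbidden (ΔL, ΔJ).
(a)–(c): forbidden (parity).
(a)–(d): allowed.
(b)–(c): forbidden (ΔL, ΔJ).
(b)–(d): forbidden (parity, ΔL, ΔJ).
(c)–(d): allowed.
Allowed pairs: 2 of 6.

2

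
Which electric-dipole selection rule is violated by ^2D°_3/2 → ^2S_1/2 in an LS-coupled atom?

Parity must change: odd → even — passes.
ΔS = 0: S: 1/2 → 1/2 — passes.
ΔL = 0, ±1 (not L=0↔0): L: 2 → 0, ΔL = -2 — fails.
ΔJ = 0, ±1 (not J=0↔0): J: 3/2 → 1/2, ΔJ = -1 — passes.

the ΔL = 0, ±1 rule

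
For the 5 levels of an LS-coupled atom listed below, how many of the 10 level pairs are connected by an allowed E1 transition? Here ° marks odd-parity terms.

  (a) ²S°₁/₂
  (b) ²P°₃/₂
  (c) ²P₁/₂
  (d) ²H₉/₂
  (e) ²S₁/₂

3

(a)–(b): forbidden (parity).
(a)–(c): allowed.
(a)–(d): forbidden (ΔL, ΔJ).
(a)–(e): forbidden (ΔL).
(b)–(c): allowed.
(b)–(d): forbidden (ΔL, ΔJ).
(b)–(e): allowed.
(c)–(d): forbidden (parity, ΔL, ΔJ).
(c)–(e): forbidden (parity).
(d)–(e): forbidden (parity, ΔL, ΔJ).
Allowed pairs: 3 of 10.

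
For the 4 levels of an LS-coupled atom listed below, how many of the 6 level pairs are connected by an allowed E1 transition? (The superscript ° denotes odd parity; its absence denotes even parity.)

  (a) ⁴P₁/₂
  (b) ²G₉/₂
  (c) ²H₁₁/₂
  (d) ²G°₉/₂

(a)–(b): forbidden (parity, ΔS, ΔL, ΔJ).
(a)–(c): forbidden (parity, ΔS, ΔL, ΔJ).
(a)–(d): forbidden (ΔS, ΔL, ΔJ).
(b)–(c): forbidden (parity).
(b)–(d): allowed.
(c)–(d): allowed.
Allowed pairs: 2 of 6.

2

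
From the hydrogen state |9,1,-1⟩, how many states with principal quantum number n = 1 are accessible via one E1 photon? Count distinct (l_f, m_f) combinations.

E1 requires Δl = ±1, so l_f ∈ {0, 2}; with 0 ≤ l_f ≤ n_f−1 = 0, the allowed l_f values are {0}.
For l_f = 0: m_f ∈ {m_i−1, m_i, m_i+1} ∩ [−0, 0] = {0} → 1 state.
Total: 1.

1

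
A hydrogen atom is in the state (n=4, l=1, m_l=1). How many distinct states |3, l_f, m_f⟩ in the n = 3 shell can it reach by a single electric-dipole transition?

E1 requires Δl = ±1, so l_f ∈ {0, 2}; with 0 ≤ l_f ≤ n_f−1 = 2, the allowed l_f values are {0, 2}.
For l_f = 0: m_f ∈ {m_i−1, m_i, m_i+1} ∩ [−0, 0] = {0} → 1 state.
For l_f = 2: m_f ∈ {m_i−1, m_i, m_i+1} ∩ [−2, 2] = {0, 1, 2} → 3 states.
Total: 4.

4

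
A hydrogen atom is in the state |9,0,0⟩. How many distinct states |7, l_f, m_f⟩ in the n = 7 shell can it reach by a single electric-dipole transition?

3

E1 requires Δl = ±1, so l_f ∈ {-1, 1}; with 0 ≤ l_f ≤ n_f−1 = 6, the allowed l_f values are {1}.
For l_f = 1: m_f ∈ {m_i−1, m_i, m_i+1} ∩ [−1, 1] = {-1, 0, 1} → 3 states.
Total: 3.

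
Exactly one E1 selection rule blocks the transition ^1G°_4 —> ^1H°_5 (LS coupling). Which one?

parity

Reading off the term symbols: S 0→0, L 4→5, J 4→5, parity odd→odd.
Parity must change: odd → odd — fails.
ΔS = 0: S: 0 → 0 — ok.
ΔL = 0, ±1 (not L=0↔0): L: 4 → 5, ΔL = +1 — ok.
ΔJ = 0, ±1 (not J=0↔0): J: 4 → 5, ΔJ = +1 — ok.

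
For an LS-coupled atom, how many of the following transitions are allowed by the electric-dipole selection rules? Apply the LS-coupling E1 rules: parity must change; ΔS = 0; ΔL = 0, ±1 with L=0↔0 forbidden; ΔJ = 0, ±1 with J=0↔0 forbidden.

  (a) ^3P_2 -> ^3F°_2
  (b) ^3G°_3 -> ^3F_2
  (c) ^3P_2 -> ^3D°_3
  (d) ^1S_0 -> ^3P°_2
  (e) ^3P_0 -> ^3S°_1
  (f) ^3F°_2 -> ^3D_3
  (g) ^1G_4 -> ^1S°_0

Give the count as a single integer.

(a) forbidden (ΔL fails)
(b) allowed
(c) allowed
(d) forbidden (ΔS, ΔJ fail)
(e) allowed
(f) allowed
(g) forbidden (ΔL, ΔJ fail)
Total allowed: 4 of 7.

4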